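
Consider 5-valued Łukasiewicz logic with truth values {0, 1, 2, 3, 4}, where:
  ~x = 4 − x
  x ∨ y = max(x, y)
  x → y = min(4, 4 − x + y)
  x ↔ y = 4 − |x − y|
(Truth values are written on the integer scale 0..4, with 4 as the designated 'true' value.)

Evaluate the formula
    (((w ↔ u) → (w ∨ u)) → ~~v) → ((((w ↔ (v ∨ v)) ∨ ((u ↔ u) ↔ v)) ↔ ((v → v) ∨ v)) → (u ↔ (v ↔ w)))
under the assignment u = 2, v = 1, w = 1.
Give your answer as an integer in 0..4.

w ↔ u = 1 ↔ 2 = 3
w ∨ u = 1 ∨ 2 = 2
(w ↔ u) → (w ∨ u) = 3 → 2 = 3
~v = ~1 = 3
~~v = ~3 = 1
((w ↔ u) → (w ∨ u)) → ~~v = 3 → 1 = 2
v ∨ v = 1 ∨ 1 = 1
w ↔ (v ∨ v) = 1 ↔ 1 = 4
u ↔ u = 2 ↔ 2 = 4
(u ↔ u) ↔ v = 4 ↔ 1 = 1
(w ↔ (v ∨ v)) ∨ ((u ↔ u) ↔ v) = 4 ∨ 1 = 4
v → v = 1 → 1 = 4
(v → v) ∨ v = 4 ∨ 1 = 4
((w ↔ (v ∨ v)) ∨ ((u ↔ u) ↔ v)) ↔ ((v → v) ∨ v) = 4 ↔ 4 = 4
v ↔ w = 1 ↔ 1 = 4
u ↔ (v ↔ w) = 2 ↔ 4 = 2
(((w ↔ (v ∨ v)) ∨ ((u ↔ u) ↔ v)) ↔ ((v → v) ∨ v)) → (u ↔ (v ↔ w)) = 4 → 2 = 2
(((w ↔ u) → (w ∨ u)) → ~~v) → ((((w ↔ (v ∨ v)) ∨ ((u ↔ u) ↔ v)) ↔ ((v → v) ∨ v)) → (u ↔ (v ↔ w))) = 2 → 2 = 4

4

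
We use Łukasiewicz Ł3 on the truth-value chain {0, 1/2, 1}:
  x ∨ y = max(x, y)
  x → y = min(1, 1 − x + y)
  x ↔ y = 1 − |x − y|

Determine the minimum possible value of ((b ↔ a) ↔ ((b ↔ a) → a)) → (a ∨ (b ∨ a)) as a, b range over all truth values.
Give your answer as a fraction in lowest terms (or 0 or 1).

1/2

Take a = 0, b = 1/2:
b ↔ a = 1/2 ↔ 0 = 1/2
b ↔ a = 1/2 ↔ 0 = 1/2
(b ↔ a) → a = 1/2 → 0 = 1/2
(b ↔ a) ↔ ((b ↔ a) → a) = 1/2 ↔ 1/2 = 1
b ∨ a = 1/2 ∨ 0 = 1/2
a ∨ (b ∨ a) = 0 ∨ 1/2 = 1/2
((b ↔ a) ↔ ((b ↔ a) → a)) → (a ∨ (b ∨ a)) = 1 → 1/2 = 1/2
No assignment yields a value below 1/2, so this is the minimum.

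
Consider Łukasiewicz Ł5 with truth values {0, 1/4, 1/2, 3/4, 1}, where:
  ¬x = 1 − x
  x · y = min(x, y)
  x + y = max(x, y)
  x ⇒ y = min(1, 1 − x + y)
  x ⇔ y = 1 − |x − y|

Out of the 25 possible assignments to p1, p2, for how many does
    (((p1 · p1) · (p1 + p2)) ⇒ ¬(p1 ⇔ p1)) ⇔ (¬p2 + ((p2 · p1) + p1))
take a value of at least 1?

value 1: 5 assignments (counts)
value 3/4: 4 assignments
value 1/2: 8 assignments
value 1/4: 2 assignments
value 0: 6 assignments
So 5 of the 25 assignments meet the threshold.

5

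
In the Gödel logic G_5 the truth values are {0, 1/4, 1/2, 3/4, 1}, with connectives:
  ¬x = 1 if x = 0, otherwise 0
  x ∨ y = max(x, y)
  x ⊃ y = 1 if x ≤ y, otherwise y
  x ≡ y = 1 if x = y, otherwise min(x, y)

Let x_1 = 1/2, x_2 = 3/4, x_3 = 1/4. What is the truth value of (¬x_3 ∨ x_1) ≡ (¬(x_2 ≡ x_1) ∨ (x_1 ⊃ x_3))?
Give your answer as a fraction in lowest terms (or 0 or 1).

¬x_3 = ¬1/4 = 0
¬x_3 ∨ x_1 = 0 ∨ 1/2 = 1/2
x_2 ≡ x_1 = 3/4 ≡ 1/2 = 1/2
¬(x_2 ≡ x_1) = ¬1/2 = 0
x_1 ⊃ x_3 = 1/2 ⊃ 1/4 = 1/4
¬(x_2 ≡ x_1) ∨ (x_1 ⊃ x_3) = 0 ∨ 1/4 = 1/4
(¬x_3 ∨ x_1) ≡ (¬(x_2 ≡ x_1) ∨ (x_1 ⊃ x_3)) = 1/2 ≡ 1/4 = 1/4

1/4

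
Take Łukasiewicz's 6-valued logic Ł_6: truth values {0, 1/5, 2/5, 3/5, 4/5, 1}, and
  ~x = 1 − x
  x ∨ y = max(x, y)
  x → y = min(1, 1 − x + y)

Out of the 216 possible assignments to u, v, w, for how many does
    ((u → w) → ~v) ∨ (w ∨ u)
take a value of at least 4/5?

162

value 1: 111 assignments (counts)
value 4/5: 51 assignments (counts)
value 3/5: 31 assignments
value 2/5: 16 assignments
value 1/5: 6 assignments
value 0: 1 assignment
So 162 of the 216 assignments meet the threshold.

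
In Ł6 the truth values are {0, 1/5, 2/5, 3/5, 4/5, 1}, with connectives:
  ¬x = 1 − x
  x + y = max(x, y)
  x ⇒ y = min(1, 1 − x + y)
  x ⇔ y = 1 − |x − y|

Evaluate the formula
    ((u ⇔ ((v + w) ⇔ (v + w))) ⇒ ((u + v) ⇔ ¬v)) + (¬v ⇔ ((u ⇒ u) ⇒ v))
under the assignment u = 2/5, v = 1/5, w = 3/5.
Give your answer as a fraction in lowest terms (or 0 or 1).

v + w = 1/5 + 3/5 = 3/5
v + w = 1/5 + 3/5 = 3/5
(v + w) ⇔ (v + w) = 3/5 ⇔ 3/5 = 1
u ⇔ ((v + w) ⇔ (v + w)) = 2/5 ⇔ 1 = 2/5
u + v = 2/5 + 1/5 = 2/5
¬v = ¬1/5 = 4/5
(u + v) ⇔ ¬v = 2/5 ⇔ 4/5 = 3/5
(u ⇔ ((v + w) ⇔ (v + w))) ⇒ ((u + v) ⇔ ¬v) = 2/5 ⇒ 3/5 = 1
¬v = ¬1/5 = 4/5
u ⇒ u = 2/5 ⇒ 2/5 = 1
(u ⇒ u) ⇒ v = 1 ⇒ 1/5 = 1/5
¬v ⇔ ((u ⇒ u) ⇒ v) = 4/5 ⇔ 1/5 = 2/5
((u ⇔ ((v + w) ⇔ (v + w))) ⇒ ((u + v) ⇔ ¬v)) + (¬v ⇔ ((u ⇒ u) ⇒ v)) = 1 + 2/5 = 1

1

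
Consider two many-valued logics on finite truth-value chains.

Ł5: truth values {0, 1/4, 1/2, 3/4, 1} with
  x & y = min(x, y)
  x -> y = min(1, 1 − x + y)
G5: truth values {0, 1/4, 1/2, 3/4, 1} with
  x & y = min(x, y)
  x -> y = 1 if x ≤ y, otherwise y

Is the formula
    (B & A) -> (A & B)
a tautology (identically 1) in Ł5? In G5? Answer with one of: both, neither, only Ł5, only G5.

both

In Ł5: every assignment gives 1 — tautology.
In G5: every assignment gives 1 — tautology.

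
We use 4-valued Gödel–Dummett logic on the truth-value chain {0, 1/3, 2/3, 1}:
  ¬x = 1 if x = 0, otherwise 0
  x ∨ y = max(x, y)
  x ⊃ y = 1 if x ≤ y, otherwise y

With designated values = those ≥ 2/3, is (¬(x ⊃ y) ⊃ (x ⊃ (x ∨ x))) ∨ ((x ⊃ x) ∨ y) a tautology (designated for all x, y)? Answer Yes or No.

Yes

x = 0, y = 0 ↦ 1
x = 0, y = 1/3 ↦ 1
x = 0, y = 2/3 ↦ 1
x = 0, y = 1 ↦ 1
x = 1/3, y = 0 ↦ 1
x = 1/3, y = 1/3 ↦ 1
x = 1/3, y = 2/3 ↦ 1
x = 1/3, y = 1 ↦ 1
x = 2/3, y = 0 ↦ 1
x = 2/3, y = 1/3 ↦ 1
x = 2/3, y = 2/3 ↦ 1
x = 2/3, y = 1 ↦ 1
x = 1, y = 0 ↦ 1
x = 1, y = 1/3 ↦ 1
x = 1, y = 2/3 ↦ 1
x = 1, y = 1 ↦ 1
Every assignment gives a value ≥ 2/3.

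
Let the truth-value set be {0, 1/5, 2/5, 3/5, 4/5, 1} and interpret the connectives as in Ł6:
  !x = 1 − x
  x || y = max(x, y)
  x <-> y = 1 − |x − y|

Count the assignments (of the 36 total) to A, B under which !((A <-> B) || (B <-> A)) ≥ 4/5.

value 1: 2 assignments (counts)
value 4/5: 4 assignments (counts)
value 3/5: 6 assignments
value 2/5: 8 assignments
value 1/5: 10 assignments
value 0: 6 assignments
So 6 of the 36 assignments meet the threshold.

6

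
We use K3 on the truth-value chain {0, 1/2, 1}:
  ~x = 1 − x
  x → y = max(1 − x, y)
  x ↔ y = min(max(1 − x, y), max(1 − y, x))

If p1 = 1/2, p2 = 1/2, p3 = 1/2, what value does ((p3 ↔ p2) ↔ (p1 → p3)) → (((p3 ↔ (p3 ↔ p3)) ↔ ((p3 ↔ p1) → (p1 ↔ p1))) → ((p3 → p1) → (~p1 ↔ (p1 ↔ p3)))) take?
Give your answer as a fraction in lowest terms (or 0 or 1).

p3 ↔ p2 = 1/2 ↔ 1/2 = 1/2
p1 → p3 = 1/2 → 1/2 = 1/2
(p3 ↔ p2) ↔ (p1 → p3) = 1/2 ↔ 1/2 = 1/2
p3 ↔ p3 = 1/2 ↔ 1/2 = 1/2
p3 ↔ (p3 ↔ p3) = 1/2 ↔ 1/2 = 1/2
p3 ↔ p1 = 1/2 ↔ 1/2 = 1/2
p1 ↔ p1 = 1/2 ↔ 1/2 = 1/2
(p3 ↔ p1) → (p1 ↔ p1) = 1/2 → 1/2 = 1/2
(p3 ↔ (p3 ↔ p3)) ↔ ((p3 ↔ p1) → (p1 ↔ p1)) = 1/2 ↔ 1/2 = 1/2
p3 → p1 = 1/2 → 1/2 = 1/2
~p1 = ~1/2 = 1/2
p1 ↔ p3 = 1/2 ↔ 1/2 = 1/2
~p1 ↔ (p1 ↔ p3) = 1/2 ↔ 1/2 = 1/2
(p3 → p1) → (~p1 ↔ (p1 ↔ p3)) = 1/2 → 1/2 = 1/2
((p3 ↔ (p3 ↔ p3)) ↔ ((p3 ↔ p1) → (p1 ↔ p1))) → ((p3 → p1) → (~p1 ↔ (p1 ↔ p3))) = 1/2 → 1/2 = 1/2
((p3 ↔ p2) ↔ (p1 → p3)) → (((p3 ↔ (p3 ↔ p3)) ↔ ((p3 ↔ p1) → (p1 ↔ p1))) → ((p3 → p1) → (~p1 ↔ (p1 ↔ p3)))) = 1/2 → 1/2 = 1/2

1/2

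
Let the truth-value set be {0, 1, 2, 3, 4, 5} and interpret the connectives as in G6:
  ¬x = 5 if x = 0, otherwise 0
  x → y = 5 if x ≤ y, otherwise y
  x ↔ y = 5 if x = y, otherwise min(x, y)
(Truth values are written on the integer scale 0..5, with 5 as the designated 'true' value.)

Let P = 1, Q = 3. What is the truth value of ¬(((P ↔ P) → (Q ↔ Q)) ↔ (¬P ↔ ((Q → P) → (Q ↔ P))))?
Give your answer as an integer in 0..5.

5

P ↔ P = 1 ↔ 1 = 5
Q ↔ Q = 3 ↔ 3 = 5
(P ↔ P) → (Q ↔ Q) = 5 → 5 = 5
¬P = ¬1 = 0
Q → P = 3 → 1 = 1
Q ↔ P = 3 ↔ 1 = 1
(Q → P) → (Q ↔ P) = 1 → 1 = 5
¬P ↔ ((Q → P) → (Q ↔ P)) = 0 ↔ 5 = 0
((P ↔ P) → (Q ↔ Q)) ↔ (¬P ↔ ((Q → P) → (Q ↔ P))) = 5 ↔ 0 = 0
¬(((P ↔ P) → (Q ↔ Q)) ↔ (¬P ↔ ((Q → P) → (Q ↔ P)))) = ¬0 = 5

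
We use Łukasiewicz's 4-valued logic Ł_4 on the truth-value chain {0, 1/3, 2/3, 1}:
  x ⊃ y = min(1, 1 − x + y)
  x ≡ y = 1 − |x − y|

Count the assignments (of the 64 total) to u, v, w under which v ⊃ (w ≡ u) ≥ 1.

value 1: 44 assignments (counts)
value 2/3: 12 assignments
value 1/3: 6 assignments
value 0: 2 assignments
So 44 of the 64 assignments meet the threshold.

44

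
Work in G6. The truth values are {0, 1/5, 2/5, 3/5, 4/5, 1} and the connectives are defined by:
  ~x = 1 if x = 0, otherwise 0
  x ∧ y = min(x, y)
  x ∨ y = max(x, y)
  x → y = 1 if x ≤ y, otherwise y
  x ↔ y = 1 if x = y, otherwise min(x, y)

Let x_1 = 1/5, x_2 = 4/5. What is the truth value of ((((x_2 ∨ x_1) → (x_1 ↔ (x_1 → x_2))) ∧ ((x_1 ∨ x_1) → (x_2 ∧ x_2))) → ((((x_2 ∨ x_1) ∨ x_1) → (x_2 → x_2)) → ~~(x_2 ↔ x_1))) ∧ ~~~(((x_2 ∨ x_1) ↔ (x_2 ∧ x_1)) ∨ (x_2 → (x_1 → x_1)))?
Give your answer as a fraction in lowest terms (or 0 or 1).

x_2 ∨ x_1 = 4/5 ∨ 1/5 = 4/5
x_1 → x_2 = 1/5 → 4/5 = 1
x_1 ↔ (x_1 → x_2) = 1/5 ↔ 1 = 1/5
(x_2 ∨ x_1) → (x_1 ↔ (x_1 → x_2)) = 4/5 → 1/5 = 1/5
x_1 ∨ x_1 = 1/5 ∨ 1/5 = 1/5
x_2 ∧ x_2 = 4/5 ∧ 4/5 = 4/5
(x_1 ∨ x_1) → (x_2 ∧ x_2) = 1/5 → 4/5 = 1
((x_2 ∨ x_1) → (x_1 ↔ (x_1 → x_2))) ∧ ((x_1 ∨ x_1) → (x_2 ∧ x_2)) = 1/5 ∧ 1 = 1/5
x_2 ∨ x_1 = 4/5 ∨ 1/5 = 4/5
(x_2 ∨ x_1) ∨ x_1 = 4/5 ∨ 1/5 = 4/5
x_2 → x_2 = 4/5 → 4/5 = 1
((x_2 ∨ x_1) ∨ x_1) → (x_2 → x_2) = 4/5 → 1 = 1
x_2 ↔ x_1 = 4/5 ↔ 1/5 = 1/5
~(x_2 ↔ x_1) = ~1/5 = 0
~~(x_2 ↔ x_1) = ~0 = 1
(((x_2 ∨ x_1) ∨ x_1) → (x_2 → x_2)) → ~~(x_2 ↔ x_1) = 1 → 1 = 1
(((x_2 ∨ x_1) → (x_1 ↔ (x_1 → x_2))) ∧ ((x_1 ∨ x_1) → (x_2 ∧ x_2))) → ((((x_2 ∨ x_1) ∨ x_1) → (x_2 → x_2)) → ~~(x_2 ↔ x_1)) = 1/5 → 1 = 1
x_2 ∨ x_1 = 4/5 ∨ 1/5 = 4/5
x_2 ∧ x_1 = 4/5 ∧ 1/5 = 1/5
(x_2 ∨ x_1) ↔ (x_2 ∧ x_1) = 4/5 ↔ 1/5 = 1/5
x_1 → x_1 = 1/5 → 1/5 = 1
x_2 → (x_1 → x_1) = 4/5 → 1 = 1
((x_2 ∨ x_1) ↔ (x_2 ∧ x_1)) ∨ (x_2 → (x_1 → x_1)) = 1/5 ∨ 1 = 1
~(((x_2 ∨ x_1) ↔ (x_2 ∧ x_1)) ∨ (x_2 → (x_1 → x_1))) = ~1 = 0
~~(((x_2 ∨ x_1) ↔ (x_2 ∧ x_1)) ∨ (x_2 → (x_1 → x_1))) = ~0 = 1
~~~(((x_2 ∨ x_1) ↔ (x_2 ∧ x_1)) ∨ (x_2 → (x_1 → x_1))) = ~1 = 0
((((x_2 ∨ x_1) → (x_1 ↔ (x_1 → x_2))) ∧ ((x_1 ∨ x_1) → (x_2 ∧ x_2))) → ((((x_2 ∨ x_1) ∨ x_1) → (x_2 → x_2)) → ~~(x_2 ↔ x_1))) ∧ ~~~(((x_2 ∨ x_1) ↔ (x_2 ∧ x_1)) ∨ (x_2 → (x_1 → x_1))) = 1 ∧ 0 = 0

0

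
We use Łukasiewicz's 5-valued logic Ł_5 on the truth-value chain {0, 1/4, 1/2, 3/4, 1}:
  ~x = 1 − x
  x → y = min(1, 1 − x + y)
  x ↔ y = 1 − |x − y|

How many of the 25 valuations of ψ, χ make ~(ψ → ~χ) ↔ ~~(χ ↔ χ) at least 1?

value 1: 1 assignment (counts)
value 3/4: 2 assignments
value 1/2: 3 assignments
value 1/4: 4 assignments
value 0: 15 assignments
So 1 of the 25 assignments meets the threshold.

1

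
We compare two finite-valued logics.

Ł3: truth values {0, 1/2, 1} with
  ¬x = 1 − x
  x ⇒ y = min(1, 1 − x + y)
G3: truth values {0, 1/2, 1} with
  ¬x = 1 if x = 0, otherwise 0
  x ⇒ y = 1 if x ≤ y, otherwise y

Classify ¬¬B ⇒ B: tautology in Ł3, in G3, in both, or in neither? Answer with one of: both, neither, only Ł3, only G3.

only Ł3

In Ł3: every assignment gives 1 — tautology.
In G3: at B = 1/2 the value is 1/2 — not a tautology.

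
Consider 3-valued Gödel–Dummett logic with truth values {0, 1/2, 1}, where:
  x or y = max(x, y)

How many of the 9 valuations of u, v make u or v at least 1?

u = 0, v = 0 ↦ 0  <
u = 0, v = 1/2 ↦ 1/2  <
u = 0, v = 1 ↦ 1  ≥
u = 1/2, v = 0 ↦ 1/2  <
u = 1/2, v = 1/2 ↦ 1/2  <
u = 1/2, v = 1 ↦ 1  ≥
u = 1, v = 0 ↦ 1  ≥
u = 1, v = 1/2 ↦ 1  ≥
u = 1, v = 1 ↦ 1  ≥
So 5 of the 9 assignments meet the threshold.

5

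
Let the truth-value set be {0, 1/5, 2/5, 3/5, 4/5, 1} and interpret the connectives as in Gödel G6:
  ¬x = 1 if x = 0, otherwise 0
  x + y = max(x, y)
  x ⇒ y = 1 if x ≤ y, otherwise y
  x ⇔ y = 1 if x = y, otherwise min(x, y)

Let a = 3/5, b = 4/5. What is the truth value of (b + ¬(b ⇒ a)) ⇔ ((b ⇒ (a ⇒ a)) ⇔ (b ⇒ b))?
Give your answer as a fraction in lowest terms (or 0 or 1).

4/5

b ⇒ a = 4/5 ⇒ 3/5 = 3/5
¬(b ⇒ a) = ¬3/5 = 0
b + ¬(b ⇒ a) = 4/5 + 0 = 4/5
a ⇒ a = 3/5 ⇒ 3/5 = 1
b ⇒ (a ⇒ a) = 4/5 ⇒ 1 = 1
b ⇒ b = 4/5 ⇒ 4/5 = 1
(b ⇒ (a ⇒ a)) ⇔ (b ⇒ b) = 1 ⇔ 1 = 1
(b + ¬(b ⇒ a)) ⇔ ((b ⇒ (a ⇒ a)) ⇔ (b ⇒ b)) = 4/5 ⇔ 1 = 4/5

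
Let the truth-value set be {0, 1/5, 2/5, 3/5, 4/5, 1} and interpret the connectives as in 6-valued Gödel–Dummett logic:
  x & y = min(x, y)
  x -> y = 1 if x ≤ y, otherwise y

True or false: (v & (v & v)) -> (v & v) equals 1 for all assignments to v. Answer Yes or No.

v = 0 ↦ 1
v = 1/5 ↦ 1
v = 2/5 ↦ 1
v = 3/5 ↦ 1
v = 4/5 ↦ 1
v = 1 ↦ 1
Every assignment gives a value ≥ 1.

Yes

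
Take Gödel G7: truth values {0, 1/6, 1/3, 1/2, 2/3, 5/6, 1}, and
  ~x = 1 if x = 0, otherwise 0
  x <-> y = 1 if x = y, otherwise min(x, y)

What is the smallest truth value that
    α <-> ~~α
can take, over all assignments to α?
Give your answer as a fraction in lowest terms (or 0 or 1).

1/6

Take α = 1/6:
~α = ~1/6 = 0
~~α = ~0 = 1
α <-> ~~α = 1/6 <-> 1 = 1/6
No assignment yields a value below 1/6, so this is the minimum.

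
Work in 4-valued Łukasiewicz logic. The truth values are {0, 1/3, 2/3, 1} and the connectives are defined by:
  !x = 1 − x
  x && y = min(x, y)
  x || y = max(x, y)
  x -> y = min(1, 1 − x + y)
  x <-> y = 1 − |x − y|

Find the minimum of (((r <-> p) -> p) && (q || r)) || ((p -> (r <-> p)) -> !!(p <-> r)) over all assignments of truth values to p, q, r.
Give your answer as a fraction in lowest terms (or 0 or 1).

2/3

Take p = 0, q = 0, r = 1/3:
r <-> p = 1/3 <-> 0 = 2/3
(r <-> p) -> p = 2/3 -> 0 = 1/3
q || r = 0 || 1/3 = 1/3
((r <-> p) -> p) && (q || r) = 1/3 && 1/3 = 1/3
r <-> p = 1/3 <-> 0 = 2/3
p -> (r <-> p) = 0 -> 2/3 = 1
p <-> r = 0 <-> 1/3 = 2/3
!(p <-> r) = !2/3 = 1/3
!!(p <-> r) = !1/3 = 2/3
(p -> (r <-> p)) -> !!(p <-> r) = 1 -> 2/3 = 2/3
(((r <-> p) -> p) && (q || r)) || ((p -> (r <-> p)) -> !!(p <-> r)) = 1/3 || 2/3 = 2/3
No assignment yields a value below 2/3, so this is the minimum.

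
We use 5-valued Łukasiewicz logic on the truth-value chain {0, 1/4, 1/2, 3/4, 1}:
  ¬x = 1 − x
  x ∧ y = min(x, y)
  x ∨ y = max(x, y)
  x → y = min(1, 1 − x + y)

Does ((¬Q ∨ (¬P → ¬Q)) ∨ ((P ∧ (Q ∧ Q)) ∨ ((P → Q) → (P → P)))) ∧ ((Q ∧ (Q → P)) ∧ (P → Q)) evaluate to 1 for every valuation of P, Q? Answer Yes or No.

Counterexample: take P = 0, Q = 0.
¬Q = ¬0 = 1
¬P = ¬0 = 1
¬Q = ¬0 = 1
¬P → ¬Q = 1 → 1 = 1
¬Q ∨ (¬P → ¬Q) = 1 ∨ 1 = 1
Q ∧ Q = 0 ∧ 0 = 0
P ∧ (Q ∧ Q) = 0 ∧ 0 = 0
P → Q = 0 → 0 = 1
P → P = 0 → 0 = 1
(P → Q) → (P → P) = 1 → 1 = 1
(P ∧ (Q ∧ Q)) ∨ ((P → Q) → (P → P)) = 0 ∨ 1 = 1
(¬Q ∨ (¬P → ¬Q)) ∨ ((P ∧ (Q ∧ Q)) ∨ ((P → Q) → (P → P))) = 1 ∨ 1 = 1
Q → P = 0 → 0 = 1
Q ∧ (Q → P) = 0 ∧ 1 = 0
P → Q = 0 → 0 = 1
(Q ∧ (Q → P)) ∧ (P → Q) = 0 ∧ 1 = 0
((¬Q ∨ (¬P → ¬Q)) ∨ ((P ∧ (Q ∧ Q)) ∨ ((P → Q) → (P → P)))) ∧ ((Q ∧ (Q → P)) ∧ (P → Q)) = 1 ∧ 0 = 0
This gives 0 ≠ 1.

No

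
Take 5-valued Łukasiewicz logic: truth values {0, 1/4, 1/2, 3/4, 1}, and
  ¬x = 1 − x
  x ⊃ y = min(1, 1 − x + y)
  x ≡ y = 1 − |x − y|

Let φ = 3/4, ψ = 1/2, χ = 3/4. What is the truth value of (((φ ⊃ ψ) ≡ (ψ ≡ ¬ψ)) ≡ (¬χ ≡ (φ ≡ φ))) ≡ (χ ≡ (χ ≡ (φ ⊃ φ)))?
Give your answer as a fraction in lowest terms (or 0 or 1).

1/2

φ ⊃ ψ = 3/4 ⊃ 1/2 = 3/4
¬ψ = ¬1/2 = 1/2
ψ ≡ ¬ψ = 1/2 ≡ 1/2 = 1
(φ ⊃ ψ) ≡ (ψ ≡ ¬ψ) = 3/4 ≡ 1 = 3/4
¬χ = ¬3/4 = 1/4
φ ≡ φ = 3/4 ≡ 3/4 = 1
¬χ ≡ (φ ≡ φ) = 1/4 ≡ 1 = 1/4
((φ ⊃ ψ) ≡ (ψ ≡ ¬ψ)) ≡ (¬χ ≡ (φ ≡ φ)) = 3/4 ≡ 1/4 = 1/2
φ ⊃ φ = 3/4 ⊃ 3/4 = 1
χ ≡ (φ ⊃ φ) = 3/4 ≡ 1 = 3/4
χ ≡ (χ ≡ (φ ⊃ φ)) = 3/4 ≡ 3/4 = 1
(((φ ⊃ ψ) ≡ (ψ ≡ ¬ψ)) ≡ (¬χ ≡ (φ ≡ φ))) ≡ (χ ≡ (χ ≡ (φ ⊃ φ))) = 1/2 ≡ 1 = 1/2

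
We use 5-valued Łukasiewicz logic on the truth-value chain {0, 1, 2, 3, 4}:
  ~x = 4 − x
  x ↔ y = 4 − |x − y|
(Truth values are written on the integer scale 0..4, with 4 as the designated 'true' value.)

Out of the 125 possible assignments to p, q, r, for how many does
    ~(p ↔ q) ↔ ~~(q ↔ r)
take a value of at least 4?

24

value 4: 24 assignments (counts)
value 3: 40 assignments
value 2: 34 assignments
value 1: 20 assignments
value 0: 7 assignments
So 24 of the 125 assignments meet the threshold.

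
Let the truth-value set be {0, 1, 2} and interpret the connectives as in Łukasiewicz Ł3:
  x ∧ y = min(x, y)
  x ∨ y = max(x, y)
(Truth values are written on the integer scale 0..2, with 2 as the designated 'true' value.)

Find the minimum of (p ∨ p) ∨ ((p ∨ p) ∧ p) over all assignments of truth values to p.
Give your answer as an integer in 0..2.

Take p = 0:
p ∨ p = 0 ∨ 0 = 0
p ∨ p = 0 ∨ 0 = 0
(p ∨ p) ∧ p = 0 ∧ 0 = 0
(p ∨ p) ∨ ((p ∨ p) ∧ p) = 0 ∨ 0 = 0
No assignment yields a value below 0, so this is the minimum.

0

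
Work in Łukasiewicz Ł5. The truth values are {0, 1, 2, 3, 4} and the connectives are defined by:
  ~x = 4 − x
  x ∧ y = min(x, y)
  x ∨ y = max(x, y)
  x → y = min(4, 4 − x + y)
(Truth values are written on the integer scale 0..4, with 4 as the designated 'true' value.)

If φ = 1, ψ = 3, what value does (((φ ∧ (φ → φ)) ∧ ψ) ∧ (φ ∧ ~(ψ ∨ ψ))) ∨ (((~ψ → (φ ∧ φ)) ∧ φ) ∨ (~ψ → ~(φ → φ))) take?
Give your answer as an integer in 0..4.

3

φ → φ = 1 → 1 = 4
φ ∧ (φ → φ) = 1 ∧ 4 = 1
(φ ∧ (φ → φ)) ∧ ψ = 1 ∧ 3 = 1
ψ ∨ ψ = 3 ∨ 3 = 3
~(ψ ∨ ψ) = ~3 = 1
φ ∧ ~(ψ ∨ ψ) = 1 ∧ 1 = 1
((φ ∧ (φ → φ)) ∧ ψ) ∧ (φ ∧ ~(ψ ∨ ψ)) = 1 ∧ 1 = 1
~ψ = ~3 = 1
φ ∧ φ = 1 ∧ 1 = 1
~ψ → (φ ∧ φ) = 1 → 1 = 4
(~ψ → (φ ∧ φ)) ∧ φ = 4 ∧ 1 = 1
~ψ = ~3 = 1
φ → φ = 1 → 1 = 4
~(φ → φ) = ~4 = 0
~ψ → ~(φ → φ) = 1 → 0 = 3
((~ψ → (φ ∧ φ)) ∧ φ) ∨ (~ψ → ~(φ → φ)) = 1 ∨ 3 = 3
(((φ ∧ (φ → φ)) ∧ ψ) ∧ (φ ∧ ~(ψ ∨ ψ))) ∨ (((~ψ → (φ ∧ φ)) ∧ φ) ∨ (~ψ → ~(φ → φ))) = 1 ∨ 3 = 3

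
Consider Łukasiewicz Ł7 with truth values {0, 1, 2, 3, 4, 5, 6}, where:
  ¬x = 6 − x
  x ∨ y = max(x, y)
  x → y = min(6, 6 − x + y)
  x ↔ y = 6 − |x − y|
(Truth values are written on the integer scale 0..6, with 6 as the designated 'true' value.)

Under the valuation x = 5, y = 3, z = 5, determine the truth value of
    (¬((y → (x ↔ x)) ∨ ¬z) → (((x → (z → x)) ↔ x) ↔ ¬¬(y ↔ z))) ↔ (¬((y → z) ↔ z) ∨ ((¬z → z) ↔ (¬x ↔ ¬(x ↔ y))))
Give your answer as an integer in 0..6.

x ↔ x = 5 ↔ 5 = 6
y → (x ↔ x) = 3 → 6 = 6
¬z = ¬5 = 1
(y → (x ↔ x)) ∨ ¬z = 6 ∨ 1 = 6
¬((y → (x ↔ x)) ∨ ¬z) = ¬6 = 0
z → x = 5 → 5 = 6
x → (z → x) = 5 → 6 = 6
(x → (z → x)) ↔ x = 6 ↔ 5 = 5
y ↔ z = 3 ↔ 5 = 4
¬(y ↔ z) = ¬4 = 2
¬¬(y ↔ z) = ¬2 = 4
((x → (z → x)) ↔ x) ↔ ¬¬(y ↔ z) = 5 ↔ 4 = 5
¬((y → (x ↔ x)) ∨ ¬z) → (((x → (z → x)) ↔ x) ↔ ¬¬(y ↔ z)) = 0 → 5 = 6
y → z = 3 → 5 = 6
(y → z) ↔ z = 6 ↔ 5 = 5
¬((y → z) ↔ z) = ¬5 = 1
¬z = ¬5 = 1
¬z → z = 1 → 5 = 6
¬x = ¬5 = 1
x ↔ y = 5 ↔ 3 = 4
¬(x ↔ y) = ¬4 = 2
¬x ↔ ¬(x ↔ y) = 1 ↔ 2 = 5
(¬z → z) ↔ (¬x ↔ ¬(x ↔ y)) = 6 ↔ 5 = 5
¬((y → z) ↔ z) ∨ ((¬z → z) ↔ (¬x ↔ ¬(x ↔ y))) = 1 ∨ 5 = 5
(¬((y → (x ↔ x)) ∨ ¬z) → (((x → (z → x)) ↔ x) ↔ ¬¬(y ↔ z))) ↔ (¬((y → z) ↔ z) ∨ ((¬z → z) ↔ (¬x ↔ ¬(x ↔ y)))) = 6 ↔ 5 = 5

5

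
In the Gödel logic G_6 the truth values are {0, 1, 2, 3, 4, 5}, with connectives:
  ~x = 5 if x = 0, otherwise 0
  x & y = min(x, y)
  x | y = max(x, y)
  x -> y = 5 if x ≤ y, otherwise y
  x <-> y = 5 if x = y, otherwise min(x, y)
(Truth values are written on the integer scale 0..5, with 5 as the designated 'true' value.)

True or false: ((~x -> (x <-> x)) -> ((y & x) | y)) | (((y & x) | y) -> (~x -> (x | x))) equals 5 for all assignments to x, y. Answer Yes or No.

Counterexample: take x = 0, y = 1.
~x = ~0 = 5
x <-> x = 0 <-> 0 = 5
~x -> (x <-> x) = 5 -> 5 = 5
y & x = 1 & 0 = 0
(y & x) | y = 0 | 1 = 1
(~x -> (x <-> x)) -> ((y & x) | y) = 5 -> 1 = 1
y & x = 1 & 0 = 0
(y & x) | y = 0 | 1 = 1
~x = ~0 = 5
x | x = 0 | 0 = 0
~x -> (x | x) = 5 -> 0 = 0
((y & x) | y) -> (~x -> (x | x)) = 1 -> 0 = 0
((~x -> (x <-> x)) -> ((y & x) | y)) | (((y & x) | y) -> (~x -> (x | x))) = 1 | 0 = 1
This gives 1 ≠ 5.

No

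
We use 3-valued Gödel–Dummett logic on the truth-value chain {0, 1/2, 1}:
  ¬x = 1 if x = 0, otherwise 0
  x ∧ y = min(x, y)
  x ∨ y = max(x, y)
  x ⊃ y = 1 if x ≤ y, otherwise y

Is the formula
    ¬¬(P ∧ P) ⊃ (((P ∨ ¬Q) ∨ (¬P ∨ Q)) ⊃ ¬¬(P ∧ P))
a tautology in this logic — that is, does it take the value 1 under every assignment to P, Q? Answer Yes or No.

Yes

P = 0, Q = 0 ↦ 1
P = 0, Q = 1/2 ↦ 1
P = 0, Q = 1 ↦ 1
P = 1/2, Q = 0 ↦ 1
P = 1/2, Q = 1/2 ↦ 1
P = 1/2, Q = 1 ↦ 1
P = 1, Q = 0 ↦ 1
P = 1, Q = 1/2 ↦ 1
P = 1, Q = 1 ↦ 1
Every assignment gives a value ≥ 1.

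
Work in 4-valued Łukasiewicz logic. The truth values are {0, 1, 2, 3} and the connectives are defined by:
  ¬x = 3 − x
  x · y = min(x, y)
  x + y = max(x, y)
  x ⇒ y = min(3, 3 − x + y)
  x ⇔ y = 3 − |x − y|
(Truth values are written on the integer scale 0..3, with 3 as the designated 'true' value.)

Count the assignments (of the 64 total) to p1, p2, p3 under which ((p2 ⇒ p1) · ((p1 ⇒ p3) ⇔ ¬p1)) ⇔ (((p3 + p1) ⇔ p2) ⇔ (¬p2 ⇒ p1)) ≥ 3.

value 3: 24 assignments (counts)
value 2: 25 assignments
value 1: 11 assignments
value 0: 4 assignments
So 24 of the 64 assignments meet the threshold.

24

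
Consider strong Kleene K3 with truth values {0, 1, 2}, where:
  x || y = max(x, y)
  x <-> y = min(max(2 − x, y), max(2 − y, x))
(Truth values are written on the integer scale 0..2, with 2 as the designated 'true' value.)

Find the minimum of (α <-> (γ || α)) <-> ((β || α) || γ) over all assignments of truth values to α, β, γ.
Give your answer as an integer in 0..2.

Take α = 0, β = 0, γ = 0:
γ || α = 0 || 0 = 0
α <-> (γ || α) = 0 <-> 0 = 2
β || α = 0 || 0 = 0
(β || α) || γ = 0 || 0 = 0
(α <-> (γ || α)) <-> ((β || α) || γ) = 2 <-> 0 = 0
No assignment yields a value below 0, so this is the minimum.

0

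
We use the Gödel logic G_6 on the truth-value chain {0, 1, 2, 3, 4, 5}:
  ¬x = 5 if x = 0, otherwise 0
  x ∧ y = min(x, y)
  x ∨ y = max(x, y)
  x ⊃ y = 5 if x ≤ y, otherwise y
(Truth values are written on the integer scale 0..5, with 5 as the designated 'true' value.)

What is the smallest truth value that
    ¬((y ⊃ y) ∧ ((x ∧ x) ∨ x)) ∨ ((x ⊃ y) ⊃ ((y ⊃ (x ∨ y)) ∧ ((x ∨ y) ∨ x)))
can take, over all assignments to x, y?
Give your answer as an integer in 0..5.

Take x = 1, y = 1:
y ⊃ y = 1 ⊃ 1 = 5
x ∧ x = 1 ∧ 1 = 1
(x ∧ x) ∨ x = 1 ∨ 1 = 1
(y ⊃ y) ∧ ((x ∧ x) ∨ x) = 5 ∧ 1 = 1
¬((y ⊃ y) ∧ ((x ∧ x) ∨ x)) = ¬1 = 0
x ⊃ y = 1 ⊃ 1 = 5
x ∨ y = 1 ∨ 1 = 1
y ⊃ (x ∨ y) = 1 ⊃ 1 = 5
x ∨ y = 1 ∨ 1 = 1
(x ∨ y) ∨ x = 1 ∨ 1 = 1
(y ⊃ (x ∨ y)) ∧ ((x ∨ y) ∨ x) = 5 ∧ 1 = 1
(x ⊃ y) ⊃ ((y ⊃ (x ∨ y)) ∧ ((x ∨ y) ∨ x)) = 5 ⊃ 1 = 1
¬((y ⊃ y) ∧ ((x ∧ x) ∨ x)) ∨ ((x ⊃ y) ⊃ ((y ⊃ (x ∨ y)) ∧ ((x ∨ y) ∨ x))) = 0 ∨ 1 = 1
No assignment yields a value below 1, so this is the minimum.

1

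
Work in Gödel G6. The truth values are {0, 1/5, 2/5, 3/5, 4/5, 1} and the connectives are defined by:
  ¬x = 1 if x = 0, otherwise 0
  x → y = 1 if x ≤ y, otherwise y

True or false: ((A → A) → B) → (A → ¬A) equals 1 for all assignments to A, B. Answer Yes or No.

Counterexample: take A = 1/5, B = 1/5.
A → A = 1/5 → 1/5 = 1
(A → A) → B = 1 → 1/5 = 1/5
¬A = ¬1/5 = 0
A → ¬A = 1/5 → 0 = 0
((A → A) → B) → (A → ¬A) = 1/5 → 0 = 0
This gives 0 ≠ 1.

No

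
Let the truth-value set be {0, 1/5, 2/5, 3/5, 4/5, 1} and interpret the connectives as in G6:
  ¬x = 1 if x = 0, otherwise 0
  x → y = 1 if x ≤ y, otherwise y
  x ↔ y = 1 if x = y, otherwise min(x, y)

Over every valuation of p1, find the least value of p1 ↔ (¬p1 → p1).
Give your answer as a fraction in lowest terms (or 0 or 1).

Take p1 = 1/5:
¬p1 = ¬1/5 = 0
¬p1 → p1 = 0 → 1/5 = 1
p1 ↔ (¬p1 → p1) = 1/5 ↔ 1 = 1/5
No assignment yields a value below 1/5, so this is the minimum.

1/5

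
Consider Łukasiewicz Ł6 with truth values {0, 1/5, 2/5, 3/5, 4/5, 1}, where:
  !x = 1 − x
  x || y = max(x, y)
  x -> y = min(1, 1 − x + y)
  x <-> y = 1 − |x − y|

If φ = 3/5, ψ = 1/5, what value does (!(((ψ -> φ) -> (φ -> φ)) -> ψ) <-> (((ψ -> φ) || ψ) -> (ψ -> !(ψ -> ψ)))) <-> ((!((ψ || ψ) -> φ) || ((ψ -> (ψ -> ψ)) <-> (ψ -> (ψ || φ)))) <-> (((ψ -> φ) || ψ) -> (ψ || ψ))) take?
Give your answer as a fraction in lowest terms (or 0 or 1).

1/5

ψ -> φ = 1/5 -> 3/5 = 1
φ -> φ = 3/5 -> 3/5 = 1
(ψ -> φ) -> (φ -> φ) = 1 -> 1 = 1
((ψ -> φ) -> (φ -> φ)) -> ψ = 1 -> 1/5 = 1/5
!(((ψ -> φ) -> (φ -> φ)) -> ψ) = !1/5 = 4/5
ψ -> φ = 1/5 -> 3/5 = 1
(ψ -> φ) || ψ = 1 || 1/5 = 1
ψ -> ψ = 1/5 -> 1/5 = 1
!(ψ -> ψ) = !1 = 0
ψ -> !(ψ -> ψ) = 1/5 -> 0 = 4/5
((ψ -> φ) || ψ) -> (ψ -> !(ψ -> ψ)) = 1 -> 4/5 = 4/5
!(((ψ -> φ) -> (φ -> φ)) -> ψ) <-> (((ψ -> φ) || ψ) -> (ψ -> !(ψ -> ψ))) = 4/5 <-> 4/5 = 1
ψ || ψ = 1/5 || 1/5 = 1/5
(ψ || ψ) -> φ = 1/5 -> 3/5 = 1
!((ψ || ψ) -> φ) = !1 = 0
ψ -> ψ = 1/5 -> 1/5 = 1
ψ -> (ψ -> ψ) = 1/5 -> 1 = 1
ψ || φ = 1/5 || 3/5 = 3/5
ψ -> (ψ || φ) = 1/5 -> 3/5 = 1
(ψ -> (ψ -> ψ)) <-> (ψ -> (ψ || φ)) = 1 <-> 1 = 1
!((ψ || ψ) -> φ) || ((ψ -> (ψ -> ψ)) <-> (ψ -> (ψ || φ))) = 0 || 1 = 1
ψ -> φ = 1/5 -> 3/5 = 1
(ψ -> φ) || ψ = 1 || 1/5 = 1
ψ || ψ = 1/5 || 1/5 = 1/5
((ψ -> φ) || ψ) -> (ψ || ψ) = 1 -> 1/5 = 1/5
(!((ψ || ψ) -> φ) || ((ψ -> (ψ -> ψ)) <-> (ψ -> (ψ || φ)))) <-> (((ψ -> φ) || ψ) -> (ψ || ψ)) = 1 <-> 1/5 = 1/5
(!(((ψ -> φ) -> (φ -> φ)) -> ψ) <-> (((ψ -> φ) || ψ) -> (ψ -> !(ψ -> ψ)))) <-> ((!((ψ || ψ) -> φ) || ((ψ -> (ψ -> ψ)) <-> (ψ -> (ψ || φ)))) <-> (((ψ -> φ) || ψ) -> (ψ || ψ))) = 1 <-> 1/5 = 1/5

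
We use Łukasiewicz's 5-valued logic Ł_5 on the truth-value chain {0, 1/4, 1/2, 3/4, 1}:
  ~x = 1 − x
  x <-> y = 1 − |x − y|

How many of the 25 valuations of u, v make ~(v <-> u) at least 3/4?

value 1: 2 assignments (counts)
value 3/4: 4 assignments (counts)
value 1/2: 6 assignments
value 1/4: 8 assignments
value 0: 5 assignments
So 6 of the 25 assignments meet the threshold.

6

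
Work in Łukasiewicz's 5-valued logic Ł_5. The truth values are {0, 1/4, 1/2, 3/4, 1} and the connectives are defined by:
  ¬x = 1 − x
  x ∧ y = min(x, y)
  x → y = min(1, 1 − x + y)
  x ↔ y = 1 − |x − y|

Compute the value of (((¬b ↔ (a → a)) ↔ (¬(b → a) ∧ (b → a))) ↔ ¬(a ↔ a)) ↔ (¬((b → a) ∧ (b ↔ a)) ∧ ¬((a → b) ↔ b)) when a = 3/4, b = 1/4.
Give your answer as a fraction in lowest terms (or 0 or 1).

¬b = ¬1/4 = 3/4
a → a = 3/4 → 3/4 = 1
¬b ↔ (a → a) = 3/4 ↔ 1 = 3/4
b → a = 1/4 → 3/4 = 1
¬(b → a) = ¬1 = 0
b → a = 1/4 → 3/4 = 1
¬(b → a) ∧ (b → a) = 0 ∧ 1 = 0
(¬b ↔ (a → a)) ↔ (¬(b → a) ∧ (b → a)) = 3/4 ↔ 0 = 1/4
a ↔ a = 3/4 ↔ 3/4 = 1
¬(a ↔ a) = ¬1 = 0
((¬b ↔ (a → a)) ↔ (¬(b → a) ∧ (b → a))) ↔ ¬(a ↔ a) = 1/4 ↔ 0 = 3/4
b → a = 1/4 → 3/4 = 1
b ↔ a = 1/4 ↔ 3/4 = 1/2
(b → a) ∧ (b ↔ a) = 1 ∧ 1/2 = 1/2
¬((b → a) ∧ (b ↔ a)) = ¬1/2 = 1/2
a → b = 3/4 → 1/4 = 1/2
(a → b) ↔ b = 1/2 ↔ 1/4 = 3/4
¬((a → b) ↔ b) = ¬3/4 = 1/4
¬((b → a) ∧ (b ↔ a)) ∧ ¬((a → b) ↔ b) = 1/2 ∧ 1/4 = 1/4
(((¬b ↔ (a → a)) ↔ (¬(b → a) ∧ (b → a))) ↔ ¬(a ↔ a)) ↔ (¬((b → a) ∧ (b ↔ a)) ∧ ¬((a → b) ↔ b)) = 3/4 ↔ 1/4 = 1/2

1/2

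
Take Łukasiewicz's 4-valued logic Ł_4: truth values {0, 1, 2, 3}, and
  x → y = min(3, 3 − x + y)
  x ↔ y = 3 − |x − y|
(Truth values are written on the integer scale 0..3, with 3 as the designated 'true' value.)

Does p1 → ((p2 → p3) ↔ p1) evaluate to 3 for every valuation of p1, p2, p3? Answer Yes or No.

No

Counterexample: take p1 = 2, p2 = 3, p3 = 0.
p2 → p3 = 3 → 0 = 0
(p2 → p3) ↔ p1 = 0 ↔ 2 = 1
p1 → ((p2 → p3) ↔ p1) = 2 → 1 = 2
This gives 2 ≠ 3.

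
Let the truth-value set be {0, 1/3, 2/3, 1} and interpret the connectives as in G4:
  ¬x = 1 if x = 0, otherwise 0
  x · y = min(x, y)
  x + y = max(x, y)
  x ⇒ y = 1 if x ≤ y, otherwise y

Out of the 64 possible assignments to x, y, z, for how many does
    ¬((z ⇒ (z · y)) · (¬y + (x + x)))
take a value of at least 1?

value 1: 24 assignments (counts)
value 0: 40 assignments
So 24 of the 64 assignments meet the threshold.

24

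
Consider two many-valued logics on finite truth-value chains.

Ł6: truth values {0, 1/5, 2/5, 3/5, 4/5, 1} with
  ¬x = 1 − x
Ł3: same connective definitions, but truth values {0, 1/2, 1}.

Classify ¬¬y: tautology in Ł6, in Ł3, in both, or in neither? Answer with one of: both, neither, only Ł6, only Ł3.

In Ł6: at y = 0 the value is 0 — not a tautology.
In Ł3: at y = 0 the value is 0 — not a tautology.

neither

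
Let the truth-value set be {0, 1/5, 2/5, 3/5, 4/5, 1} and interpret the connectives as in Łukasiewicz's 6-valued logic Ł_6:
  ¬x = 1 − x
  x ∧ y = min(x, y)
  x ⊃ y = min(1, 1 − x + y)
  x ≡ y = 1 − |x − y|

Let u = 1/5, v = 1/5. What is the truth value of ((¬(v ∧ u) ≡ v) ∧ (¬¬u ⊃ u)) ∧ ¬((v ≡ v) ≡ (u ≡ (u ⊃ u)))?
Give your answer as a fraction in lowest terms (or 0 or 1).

v ∧ u = 1/5 ∧ 1/5 = 1/5
¬(v ∧ u) = ¬1/5 = 4/5
¬(v ∧ u) ≡ v = 4/5 ≡ 1/5 = 2/5
¬u = ¬1/5 = 4/5
¬¬u = ¬4/5 = 1/5
¬¬u ⊃ u = 1/5 ⊃ 1/5 = 1
(¬(v ∧ u) ≡ v) ∧ (¬¬u ⊃ u) = 2/5 ∧ 1 = 2/5
v ≡ v = 1/5 ≡ 1/5 = 1
u ⊃ u = 1/5 ⊃ 1/5 = 1
u ≡ (u ⊃ u) = 1/5 ≡ 1 = 1/5
(v ≡ v) ≡ (u ≡ (u ⊃ u)) = 1 ≡ 1/5 = 1/5
¬((v ≡ v) ≡ (u ≡ (u ⊃ u))) = ¬1/5 = 4/5
((¬(v ∧ u) ≡ v) ∧ (¬¬u ⊃ u)) ∧ ¬((v ≡ v) ≡ (u ≡ (u ⊃ u))) = 2/5 ∧ 4/5 = 2/5

2/5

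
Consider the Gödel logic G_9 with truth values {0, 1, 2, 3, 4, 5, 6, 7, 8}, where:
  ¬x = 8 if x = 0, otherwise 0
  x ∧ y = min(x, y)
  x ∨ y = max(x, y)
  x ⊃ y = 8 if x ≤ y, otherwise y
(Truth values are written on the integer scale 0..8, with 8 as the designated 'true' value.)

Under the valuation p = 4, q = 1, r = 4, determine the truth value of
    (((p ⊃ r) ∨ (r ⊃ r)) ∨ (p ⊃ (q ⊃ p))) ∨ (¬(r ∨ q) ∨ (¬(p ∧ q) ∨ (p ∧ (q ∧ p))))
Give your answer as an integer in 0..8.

p ⊃ r = 4 ⊃ 4 = 8
r ⊃ r = 4 ⊃ 4 = 8
(p ⊃ r) ∨ (r ⊃ r) = 8 ∨ 8 = 8
q ⊃ p = 1 ⊃ 4 = 8
p ⊃ (q ⊃ p) = 4 ⊃ 8 = 8
((p ⊃ r) ∨ (r ⊃ r)) ∨ (p ⊃ (q ⊃ p)) = 8 ∨ 8 = 8
r ∨ q = 4 ∨ 1 = 4
¬(r ∨ q) = ¬4 = 0
p ∧ q = 4 ∧ 1 = 1
¬(p ∧ q) = ¬1 = 0
q ∧ p = 1 ∧ 4 = 1
p ∧ (q ∧ p) = 4 ∧ 1 = 1
¬(p ∧ q) ∨ (p ∧ (q ∧ p)) = 0 ∨ 1 = 1
¬(r ∨ q) ∨ (¬(p ∧ q) ∨ (p ∧ (q ∧ p))) = 0 ∨ 1 = 1
(((p ⊃ r) ∨ (r ⊃ r)) ∨ (p ⊃ (q ⊃ p))) ∨ (¬(r ∨ q) ∨ (¬(p ∧ q) ∨ (p ∧ (q ∧ p)))) = 8 ∨ 1 = 8

8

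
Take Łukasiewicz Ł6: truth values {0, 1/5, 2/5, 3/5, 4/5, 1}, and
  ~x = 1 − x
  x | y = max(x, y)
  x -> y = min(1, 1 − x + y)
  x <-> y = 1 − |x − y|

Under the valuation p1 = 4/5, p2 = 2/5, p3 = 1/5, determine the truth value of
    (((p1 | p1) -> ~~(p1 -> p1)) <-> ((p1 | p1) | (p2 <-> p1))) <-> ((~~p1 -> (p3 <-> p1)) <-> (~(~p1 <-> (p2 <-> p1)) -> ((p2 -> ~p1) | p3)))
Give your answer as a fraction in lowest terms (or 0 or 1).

p1 | p1 = 4/5 | 4/5 = 4/5
p1 -> p1 = 4/5 -> 4/5 = 1
~(p1 -> p1) = ~1 = 0
~~(p1 -> p1) = ~0 = 1
(p1 | p1) -> ~~(p1 -> p1) = 4/5 -> 1 = 1
p1 | p1 = 4/5 | 4/5 = 4/5
p2 <-> p1 = 2/5 <-> 4/5 = 3/5
(p1 | p1) | (p2 <-> p1) = 4/5 | 3/5 = 4/5
((p1 | p1) -> ~~(p1 -> p1)) <-> ((p1 | p1) | (p2 <-> p1)) = 1 <-> 4/5 = 4/5
~p1 = ~4/5 = 1/5
~~p1 = ~1/5 = 4/5
p3 <-> p1 = 1/5 <-> 4/5 = 2/5
~~p1 -> (p3 <-> p1) = 4/5 -> 2/5 = 3/5
~p1 = ~4/5 = 1/5
p2 <-> p1 = 2/5 <-> 4/5 = 3/5
~p1 <-> (p2 <-> p1) = 1/5 <-> 3/5 = 3/5
~(~p1 <-> (p2 <-> p1)) = ~3/5 = 2/5
~p1 = ~4/5 = 1/5
p2 -> ~p1 = 2/5 -> 1/5 = 4/5
(p2 -> ~p1) | p3 = 4/5 | 1/5 = 4/5
~(~p1 <-> (p2 <-> p1)) -> ((p2 -> ~p1) | p3) = 2/5 -> 4/5 = 1
(~~p1 -> (p3 <-> p1)) <-> (~(~p1 <-> (p2 <-> p1)) -> ((p2 -> ~p1) | p3)) = 3/5 <-> 1 = 3/5
(((p1 | p1) -> ~~(p1 -> p1)) <-> ((p1 | p1) | (p2 <-> p1))) <-> ((~~p1 -> (p3 <-> p1)) <-> (~(~p1 <-> (p2 <-> p1)) -> ((p2 -> ~p1) | p3))) = 4/5 <-> 3/5 = 4/5

4/5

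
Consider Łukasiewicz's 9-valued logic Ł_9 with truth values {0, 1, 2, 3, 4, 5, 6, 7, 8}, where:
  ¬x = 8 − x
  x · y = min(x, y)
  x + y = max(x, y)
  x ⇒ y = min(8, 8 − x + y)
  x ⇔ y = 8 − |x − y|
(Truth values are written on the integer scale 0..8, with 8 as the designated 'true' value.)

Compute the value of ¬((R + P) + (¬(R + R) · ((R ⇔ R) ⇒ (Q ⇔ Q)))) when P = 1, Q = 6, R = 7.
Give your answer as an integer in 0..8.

1

R + P = 7 + 1 = 7
R + R = 7 + 7 = 7
¬(R + R) = ¬7 = 1
R ⇔ R = 7 ⇔ 7 = 8
Q ⇔ Q = 6 ⇔ 6 = 8
(R ⇔ R) ⇒ (Q ⇔ Q) = 8 ⇒ 8 = 8
¬(R + R) · ((R ⇔ R) ⇒ (Q ⇔ Q)) = 1 · 8 = 1
(R + P) + (¬(R + R) · ((R ⇔ R) ⇒ (Q ⇔ Q))) = 7 + 1 = 7
¬((R + P) + (¬(R + R) · ((R ⇔ R) ⇒ (Q ⇔ Q)))) = ¬7 = 1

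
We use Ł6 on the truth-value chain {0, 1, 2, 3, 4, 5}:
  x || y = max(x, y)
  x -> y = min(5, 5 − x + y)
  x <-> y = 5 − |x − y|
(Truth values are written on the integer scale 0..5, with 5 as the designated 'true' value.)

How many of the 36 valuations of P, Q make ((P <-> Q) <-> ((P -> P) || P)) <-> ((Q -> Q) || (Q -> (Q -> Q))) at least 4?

16

value 5: 6 assignments (counts)
value 4: 10 assignments (counts)
value 3: 8 assignments
value 2: 6 assignments
value 1: 4 assignments
value 0: 2 assignments
So 16 of the 36 assignments meet the threshold.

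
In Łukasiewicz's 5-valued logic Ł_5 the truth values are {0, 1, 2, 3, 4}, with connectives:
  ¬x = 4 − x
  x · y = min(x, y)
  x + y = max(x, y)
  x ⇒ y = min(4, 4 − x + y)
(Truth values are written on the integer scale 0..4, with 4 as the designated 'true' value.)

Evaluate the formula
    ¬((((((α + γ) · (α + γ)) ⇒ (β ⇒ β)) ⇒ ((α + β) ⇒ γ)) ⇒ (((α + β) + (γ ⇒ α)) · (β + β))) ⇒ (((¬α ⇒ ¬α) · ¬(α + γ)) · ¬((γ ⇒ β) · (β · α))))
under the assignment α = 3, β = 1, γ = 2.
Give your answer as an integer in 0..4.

1

α + γ = 3 + 2 = 3
α + γ = 3 + 2 = 3
(α + γ) · (α + γ) = 3 · 3 = 3
β ⇒ β = 1 ⇒ 1 = 4
((α + γ) · (α + γ)) ⇒ (β ⇒ β) = 3 ⇒ 4 = 4
α + β = 3 + 1 = 3
(α + β) ⇒ γ = 3 ⇒ 2 = 3
(((α + γ) · (α + γ)) ⇒ (β ⇒ β)) ⇒ ((α + β) ⇒ γ) = 4 ⇒ 3 = 3
α + β = 3 + 1 = 3
γ ⇒ α = 2 ⇒ 3 = 4
(α + β) + (γ ⇒ α) = 3 + 4 = 4
β + β = 1 + 1 = 1
((α + β) + (γ ⇒ α)) · (β + β) = 4 · 1 = 1
((((α + γ) · (α + γ)) ⇒ (β ⇒ β)) ⇒ ((α + β) ⇒ γ)) ⇒ (((α + β) + (γ ⇒ α)) · (β + β)) = 3 ⇒ 1 = 2
¬α = ¬3 = 1
¬α = ¬3 = 1
¬α ⇒ ¬α = 1 ⇒ 1 = 4
α + γ = 3 + 2 = 3
¬(α + γ) = ¬3 = 1
(¬α ⇒ ¬α) · ¬(α + γ) = 4 · 1 = 1
γ ⇒ β = 2 ⇒ 1 = 3
β · α = 1 · 3 = 1
(γ ⇒ β) · (β · α) = 3 · 1 = 1
¬((γ ⇒ β) · (β · α)) = ¬1 = 3
((¬α ⇒ ¬α) · ¬(α + γ)) · ¬((γ ⇒ β) · (β · α)) = 1 · 3 = 1
(((((α + γ) · (α + γ)) ⇒ (β ⇒ β)) ⇒ ((α + β) ⇒ γ)) ⇒ (((α + β) + (γ ⇒ α)) · (β + β))) ⇒ (((¬α ⇒ ¬α) · ¬(α + γ)) · ¬((γ ⇒ β) · (β · α))) = 2 ⇒ 1 = 3
¬((((((α + γ) · (α + γ)) ⇒ (β ⇒ β)) ⇒ ((α + β) ⇒ γ)) ⇒ (((α + β) + (γ ⇒ α)) · (β + β))) ⇒ (((¬α ⇒ ¬α) · ¬(α + γ)) · ¬((γ ⇒ β) · (β · α)))) = ¬3 = 1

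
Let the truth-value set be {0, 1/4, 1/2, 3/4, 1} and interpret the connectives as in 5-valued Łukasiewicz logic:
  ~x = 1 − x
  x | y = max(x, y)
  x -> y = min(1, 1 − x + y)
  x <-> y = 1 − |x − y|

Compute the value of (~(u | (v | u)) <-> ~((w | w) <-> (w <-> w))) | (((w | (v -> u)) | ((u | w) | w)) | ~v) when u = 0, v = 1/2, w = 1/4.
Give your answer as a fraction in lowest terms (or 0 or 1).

3/4

v | u = 1/2 | 0 = 1/2
u | (v | u) = 0 | 1/2 = 1/2
~(u | (v | u)) = ~1/2 = 1/2
w | w = 1/4 | 1/4 = 1/4
w <-> w = 1/4 <-> 1/4 = 1
(w | w) <-> (w <-> w) = 1/4 <-> 1 = 1/4
~((w | w) <-> (w <-> w)) = ~1/4 = 3/4
~(u | (v | u)) <-> ~((w | w) <-> (w <-> w)) = 1/2 <-> 3/4 = 3/4
v -> u = 1/2 -> 0 = 1/2
w | (v -> u) = 1/4 | 1/2 = 1/2
u | w = 0 | 1/4 = 1/4
(u | w) | w = 1/4 | 1/4 = 1/4
(w | (v -> u)) | ((u | w) | w) = 1/2 | 1/4 = 1/2
~v = ~1/2 = 1/2
((w | (v -> u)) | ((u | w) | w)) | ~v = 1/2 | 1/2 = 1/2
(~(u | (v | u)) <-> ~((w | w) <-> (w <-> w))) | (((w | (v -> u)) | ((u | w) | w)) | ~v) = 3/4 | 1/2 = 3/4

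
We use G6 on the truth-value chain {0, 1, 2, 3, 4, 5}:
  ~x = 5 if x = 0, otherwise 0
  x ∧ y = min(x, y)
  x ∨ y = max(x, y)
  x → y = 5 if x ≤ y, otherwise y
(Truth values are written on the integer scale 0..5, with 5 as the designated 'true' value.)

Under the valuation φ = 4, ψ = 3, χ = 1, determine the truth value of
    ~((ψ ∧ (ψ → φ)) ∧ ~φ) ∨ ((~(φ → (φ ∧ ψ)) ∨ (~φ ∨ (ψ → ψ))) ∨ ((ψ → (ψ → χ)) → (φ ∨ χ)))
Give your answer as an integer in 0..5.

ψ → φ = 3 → 4 = 5
ψ ∧ (ψ → φ) = 3 ∧ 5 = 3
~φ = ~4 = 0
(ψ ∧ (ψ → φ)) ∧ ~φ = 3 ∧ 0 = 0
~((ψ ∧ (ψ → φ)) ∧ ~φ) = ~0 = 5
φ ∧ ψ = 4 ∧ 3 = 3
φ → (φ ∧ ψ) = 4 → 3 = 3
~(φ → (φ ∧ ψ)) = ~3 = 0
~φ = ~4 = 0
ψ → ψ = 3 → 3 = 5
~φ ∨ (ψ → ψ) = 0 ∨ 5 = 5
~(φ → (φ ∧ ψ)) ∨ (~φ ∨ (ψ → ψ)) = 0 ∨ 5 = 5
ψ → χ = 3 → 1 = 1
ψ → (ψ → χ) = 3 → 1 = 1
φ ∨ χ = 4 ∨ 1 = 4
(ψ → (ψ → χ)) → (φ ∨ χ) = 1 → 4 = 5
(~(φ → (φ ∧ ψ)) ∨ (~φ ∨ (ψ → ψ))) ∨ ((ψ → (ψ → χ)) → (φ ∨ χ)) = 5 ∨ 5 = 5
~((ψ ∧ (ψ → φ)) ∧ ~φ) ∨ ((~(φ → (φ ∧ ψ)) ∨ (~φ ∨ (ψ → ψ))) ∨ ((ψ → (ψ → χ)) → (φ ∨ χ))) = 5 ∨ 5 = 5

5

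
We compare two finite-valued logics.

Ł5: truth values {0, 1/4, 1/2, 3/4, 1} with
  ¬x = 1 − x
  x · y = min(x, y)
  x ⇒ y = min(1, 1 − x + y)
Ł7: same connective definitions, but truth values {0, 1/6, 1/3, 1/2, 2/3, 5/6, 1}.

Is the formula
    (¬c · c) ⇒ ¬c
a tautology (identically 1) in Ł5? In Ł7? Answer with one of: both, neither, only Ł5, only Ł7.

both

In Ł5: every assignment gives 1 — tautology.
In Ł7: every assignment gives 1 — tautology.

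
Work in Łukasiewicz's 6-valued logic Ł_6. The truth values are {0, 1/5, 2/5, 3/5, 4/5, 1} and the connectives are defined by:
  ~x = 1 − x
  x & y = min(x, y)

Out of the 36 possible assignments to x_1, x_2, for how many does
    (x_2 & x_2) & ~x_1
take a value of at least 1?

1

value 1: 1 assignment (counts)
value 4/5: 3 assignments
value 3/5: 5 assignments
value 2/5: 7 assignments
value 1/5: 9 assignments
value 0: 11 assignments
So 1 of the 36 assignments meets the threshold.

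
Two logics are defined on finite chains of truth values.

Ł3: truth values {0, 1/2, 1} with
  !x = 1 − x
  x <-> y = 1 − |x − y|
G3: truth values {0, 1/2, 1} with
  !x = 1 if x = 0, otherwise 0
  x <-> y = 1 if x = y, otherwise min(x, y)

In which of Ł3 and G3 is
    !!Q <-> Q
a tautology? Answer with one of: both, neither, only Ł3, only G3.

In Ł3: every assignment gives 1 — tautology.
In G3: at Q = 1/2 the value is 1/2 — not a tautology.

only Ł3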